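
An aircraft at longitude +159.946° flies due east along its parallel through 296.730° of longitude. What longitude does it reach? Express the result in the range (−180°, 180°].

+96.676°

Start at +159.946°; shift +296.730° → +456.676°.
+456.676° lies outside (−180°, 180°]; subtract 360° → +96.676°.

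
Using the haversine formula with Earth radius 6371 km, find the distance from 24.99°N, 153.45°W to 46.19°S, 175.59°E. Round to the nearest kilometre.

Δλ = 175.59 − -153.45 = 329.04°; wrapped into (−180°, 180°]: -30.96°.
Δφ = -46.19 − 24.99 = -71.18°.
a = sin²(Δφ/2) + cos φ₁ · cos φ₂ · sin²(Δλ/2) = 0.383400.
c = 2·atan2(√a, √(1−a)) = 1.33543 rad → d = 6371·c ≈ 8508.02 km.

8508 km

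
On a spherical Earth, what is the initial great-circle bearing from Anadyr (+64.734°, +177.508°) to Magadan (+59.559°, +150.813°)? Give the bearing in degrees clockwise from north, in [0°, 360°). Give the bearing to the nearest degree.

260°

Δλ = 150.813 − 177.508 = -26.695°.
θ = atan2( sin Δλ · cos φ₂ , cos φ₁ · sin φ₂ − sin φ₁ · cos φ₂ · cos Δλ )
  = atan2(-0.22761, -0.04136) = -100.299° → normalised to [0°, 360°): 259.701°.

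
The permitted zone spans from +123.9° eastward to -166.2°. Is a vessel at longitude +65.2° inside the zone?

Band width going east from +123.9° to -166.2°: ((-166.2 − 123.9) mod 360) = 69.9°.
Offset of +65.2° east of the west edge: ((65.2 − 123.9) mod 360) = 301.3°.
301.3° > 69.9° ⇒ outside.

No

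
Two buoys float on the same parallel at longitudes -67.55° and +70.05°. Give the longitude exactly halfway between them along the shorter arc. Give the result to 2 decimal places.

Signed shortest Δλ from -67.55° to +70.05° is +137.60°.
Midpoint longitude = -67.55° + (+137.60°)/2 = -67.55° + 68.80° = +1.25°.

+1.25°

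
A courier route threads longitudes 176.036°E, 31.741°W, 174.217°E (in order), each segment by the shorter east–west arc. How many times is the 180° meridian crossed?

Leg 1: +176.036° → -31.741°, shortest Δλ = 152.223° (east) — crosses 180°.
Leg 2: -31.741° → +174.217°, shortest Δλ = -154.042° (west) — crosses 180°.
Total crossings: 2.

2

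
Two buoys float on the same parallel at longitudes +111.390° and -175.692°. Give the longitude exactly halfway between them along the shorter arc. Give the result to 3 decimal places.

Signed shortest Δλ from +111.390° to -175.692° is +72.918°.
Midpoint longitude = +111.390° + (+72.918°)/2 = +111.390° + 36.459° = +147.849°.
(The naïve average (+111.390 + -175.692)/2 = -32.151° is on the wrong side of the globe.)

+147.849°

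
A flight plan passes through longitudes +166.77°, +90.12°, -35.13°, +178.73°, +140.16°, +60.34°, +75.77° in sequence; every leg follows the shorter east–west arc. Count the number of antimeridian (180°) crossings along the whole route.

Leg 1: +166.77° → +90.12°, shortest Δλ = -76.65° (west) — does not cross 180°.
Leg 2: +90.12° → -35.13°, shortest Δλ = -125.25° (west) — does not cross 180°.
Leg 3: -35.13° → +178.73°, shortest Δλ = -146.14° (west) — crosses 180°.
Leg 4: +178.73° → +140.16°, shortest Δλ = -38.57° (west) — does not cross 180°.
Leg 5: +140.16° → +60.34°, shortest Δλ = -79.82° (west) — does not cross 180°.
Leg 6: +60.34° → +75.77°, shortest Δλ = 15.43° (east) — does not cross 180°.
Total crossings: 1.

1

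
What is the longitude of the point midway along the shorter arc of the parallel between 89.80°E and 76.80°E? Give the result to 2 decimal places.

Signed shortest Δλ from +89.80° to +76.80° is -13.00°.
Midpoint longitude = +89.80° + (-13.00°)/2 = +89.80° − 6.50° = +83.30°.

83.30°E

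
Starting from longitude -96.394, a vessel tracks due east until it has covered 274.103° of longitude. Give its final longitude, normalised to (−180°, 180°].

Start at -96.394°; shift +274.103° → +177.709°.
+177.709° already lies in (−180°, 180°].

+177.709°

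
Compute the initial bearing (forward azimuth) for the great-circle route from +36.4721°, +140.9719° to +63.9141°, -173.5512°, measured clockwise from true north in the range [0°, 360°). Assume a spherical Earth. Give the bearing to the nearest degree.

30°

Δλ = -173.5512 − 140.9719 = -314.5231°; wrapped into (−180°, 180°]: 45.4769°.
θ = atan2( sin Δλ · cos φ₂ , cos φ₁ · sin φ₂ − sin φ₁ · cos φ₂ · cos Δλ )
  = atan2(0.31350, 0.53895) = 30.186° → normalised to [0°, 360°): 30.186°.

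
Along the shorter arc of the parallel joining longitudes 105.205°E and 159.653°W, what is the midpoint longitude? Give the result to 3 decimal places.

Signed shortest Δλ from +105.205° to -159.653° is +95.142°.
Midpoint longitude = +105.205° + (+95.142°)/2 = +105.205° + 47.571° = +152.776°.
(The naïve average (+105.205 + -159.653)/2 = -27.224° is on the wrong side of the globe.)

152.776°E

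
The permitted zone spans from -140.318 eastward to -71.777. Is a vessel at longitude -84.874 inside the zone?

Band width going east from -140.318° to -71.777°: ((-71.777 − -140.318) mod 360) = 68.541°.
Offset of -84.874° east of the west edge: ((-84.874 − -140.318) mod 360) = 55.444°.
55.444° ≤ 68.541° ⇒ inside.

Yes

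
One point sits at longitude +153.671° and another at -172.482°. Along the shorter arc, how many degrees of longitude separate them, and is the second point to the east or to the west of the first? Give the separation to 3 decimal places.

Raw difference: -172.482 − 153.671 = -326.153°.
Normalise into (−180°, 180°]: -326.153° + 360° = 33.847°.
Positive ⇒ the second point lies to the east; separation 33.847°.

33.847° east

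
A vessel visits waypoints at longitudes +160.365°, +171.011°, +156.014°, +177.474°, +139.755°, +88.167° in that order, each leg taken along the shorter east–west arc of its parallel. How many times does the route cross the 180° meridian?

Leg 1: +160.365° → +171.011°, shortest Δλ = 10.646° (east) — does not cross 180°.
Leg 2: +171.011° → +156.014°, shortest Δλ = -14.997° (west) — does not cross 180°.
Leg 3: +156.014° → +177.474°, shortest Δλ = 21.46° (east) — does not cross 180°.
Leg 4: +177.474° → +139.755°, shortest Δλ = -37.719° (west) — does not cross 180°.
Leg 5: +139.755° → +88.167°, shortest Δλ = -51.588° (west) — does not cross 180°.
Total crossings: 0.

0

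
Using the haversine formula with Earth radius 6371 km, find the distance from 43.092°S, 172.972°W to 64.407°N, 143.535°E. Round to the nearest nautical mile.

Δλ = 143.535 − -172.972 = 316.507°; wrapped into (−180°, 180°]: -43.493°.
Δφ = 64.407 − -43.092 = 107.499°.
a = sin²(Δφ/2) + cos φ₁ · cos φ₂ · sin²(Δλ/2) = 0.693647.
c = 2·atan2(√a, √(1−a)) = 1.96849 rad → d = 6371·c ≈ 12541.26 km ≈ 6771.74 nmi.

6772 nmi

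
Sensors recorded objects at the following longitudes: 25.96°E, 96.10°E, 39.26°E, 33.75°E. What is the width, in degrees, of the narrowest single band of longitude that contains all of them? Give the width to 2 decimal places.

Sort the longitudes: +25.96°, +33.75°, +39.26°, +96.10°.
Eastward gaps between consecutive values (wrapping around): 7.79°, 5.51°, 56.84°, 289.86°.
Largest gap = 289.86° ⇒ minimal covering band is its complement: 360° − 289.86° = 70.14°.
Band runs from +25.96° eastward to +96.10°.

70.14°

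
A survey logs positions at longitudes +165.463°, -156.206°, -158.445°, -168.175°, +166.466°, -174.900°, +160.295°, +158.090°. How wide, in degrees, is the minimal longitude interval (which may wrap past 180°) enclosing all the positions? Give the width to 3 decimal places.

Sort the longitudes: -174.900°, -168.175°, -158.445°, -156.206°, +158.090°, +160.295°, +165.463°, +166.466°.
Eastward gaps between consecutive values (wrapping around): 6.725°, 9.730°, 2.239°, 314.296°, 2.205°, 5.168°, 1.003°, 18.634°.
Largest gap = 314.296° ⇒ minimal covering band is its complement: 360° − 314.296° = 45.704°.
Band runs from +158.090° eastward to -156.206°, crossing the antimeridian.

45.704°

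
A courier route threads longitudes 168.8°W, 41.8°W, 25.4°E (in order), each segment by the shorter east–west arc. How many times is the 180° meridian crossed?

0

Leg 1: -168.8° → -41.8°, shortest Δλ = 127.0° (east) — does not cross 180°.
Leg 2: -41.8° → +25.4°, shortest Δλ = 67.2° (east) — does not cross 180°.
Total crossings: 0.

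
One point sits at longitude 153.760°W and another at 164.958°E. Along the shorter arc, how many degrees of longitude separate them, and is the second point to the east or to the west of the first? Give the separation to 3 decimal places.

41.282° west

Raw difference: 164.958 − -153.760 = 318.718°.
Normalise into (−180°, 180°]: 318.718° − 360° = -41.282°.
Negative ⇒ the second point lies to the west; separation 41.282°.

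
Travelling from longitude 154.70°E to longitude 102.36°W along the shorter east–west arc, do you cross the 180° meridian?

Naïve |-102.36 − 154.70| = 257.06° > 180°, so the shorter arc goes the other way round — across 180°.
Signed shortest Δλ = ((-102.36 − 154.70 + 180) mod 360) − 180 = 102.94°.
Going east by 102.94° from +154.70° passes through 180° before reaching -102.36°.

Yes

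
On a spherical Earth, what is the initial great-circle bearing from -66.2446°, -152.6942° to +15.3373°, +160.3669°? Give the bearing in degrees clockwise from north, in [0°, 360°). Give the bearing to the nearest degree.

315°

Δλ = 160.3669 − -152.6942 = 313.0611°; wrapped into (−180°, 180°]: -46.9389°.
θ = atan2( sin Δλ · cos φ₂ , cos φ₁ · sin φ₂ − sin φ₁ · cos φ₂ · cos Δλ )
  = atan2(-0.70461, 0.70922) = -44.813° → normalised to [0°, 360°): 315.187°.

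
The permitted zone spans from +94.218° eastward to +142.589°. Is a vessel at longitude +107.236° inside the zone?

Yes

Band width going east from +94.218° to +142.589°: ((142.589 − 94.218) mod 360) = 48.371°.
Offset of +107.236° east of the west edge: ((107.236 − 94.218) mod 360) = 13.018°.
13.018° ≤ 48.371° ⇒ inside.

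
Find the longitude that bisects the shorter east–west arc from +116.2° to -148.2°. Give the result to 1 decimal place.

+164.0°

Signed shortest Δλ from +116.2° to -148.2° is +95.6°.
Midpoint longitude = +116.2° + (+95.6°)/2 = +116.2° + 47.8° = +164.0°.
(The naïve average (+116.2 + -148.2)/2 = -16.0° is on the wrong side of the globe.)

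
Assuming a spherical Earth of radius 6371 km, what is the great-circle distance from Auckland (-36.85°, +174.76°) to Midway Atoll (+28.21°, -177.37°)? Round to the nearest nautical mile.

Δλ = -177.37 − 174.76 = -352.13°; wrapped into (−180°, 180°]: 7.87°.
Δφ = 28.21 − -36.85 = 65.06°.
a = sin²(Δφ/2) + cos φ₁ · cos φ₂ · sin²(Δλ/2) = 0.292486.
c = 2·atan2(√a, √(1−a)) = 1.14282 rad → d = 6371·c ≈ 7280.93 km ≈ 3931.39 nmi.

3931 nmi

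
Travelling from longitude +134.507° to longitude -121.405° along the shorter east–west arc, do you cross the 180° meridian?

Yes

Naïve |-121.405 − 134.507| = 255.912° > 180°, so the shorter arc goes the other way round — across 180°.
Signed shortest Δλ = ((-121.405 − 134.507 + 180) mod 360) − 180 = 104.088°.
Going east by 104.088° from +134.507° passes through 180° before reaching -121.405°.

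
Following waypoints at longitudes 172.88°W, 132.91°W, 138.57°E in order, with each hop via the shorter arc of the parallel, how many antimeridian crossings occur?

Leg 1: -172.88° → -132.91°, shortest Δλ = 39.97° (east) — does not cross 180°.
Leg 2: -132.91° → +138.57°, shortest Δλ = -88.52° (west) — crosses 180°.
Total crossings: 1.

1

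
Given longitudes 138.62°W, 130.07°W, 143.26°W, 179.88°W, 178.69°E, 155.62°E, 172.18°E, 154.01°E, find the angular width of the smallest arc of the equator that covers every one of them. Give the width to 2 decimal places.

75.92°

Sort the longitudes: -179.88°, -143.26°, -138.62°, -130.07°, +154.01°, +155.62°, +172.18°, +178.69°.
Eastward gaps between consecutive values (wrapping around): 36.62°, 4.64°, 8.55°, 284.08°, 1.61°, 16.56°, 6.51°, 1.43°.
Largest gap = 284.08° ⇒ minimal covering band is its complement: 360° − 284.08° = 75.92°.
Band runs from +154.01° eastward to -130.07°, crossing the antimeridian.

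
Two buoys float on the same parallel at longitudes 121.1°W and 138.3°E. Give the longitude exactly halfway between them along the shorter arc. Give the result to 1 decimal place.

171.4°W

Signed shortest Δλ from -121.1° to +138.3° is -100.6°.
Midpoint longitude = -121.1° + (-100.6°)/2 = -121.1° − 50.3° = -171.4°.
(The naïve average (-121.1 + +138.3)/2 = 8.6° is on the wrong side of the globe.)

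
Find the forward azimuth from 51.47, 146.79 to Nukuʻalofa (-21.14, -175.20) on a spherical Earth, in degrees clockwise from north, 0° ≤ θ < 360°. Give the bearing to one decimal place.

144.3°

Δλ = -175.20 − 146.79 = -321.99°; wrapped into (−180°, 180°]: 38.01°.
θ = atan2( sin Δλ · cos φ₂ , cos φ₁ · sin φ₂ − sin φ₁ · cos φ₂ · cos Δλ )
  = atan2(0.57436, -0.79954) = 144.308° → normalised to [0°, 360°): 144.308°.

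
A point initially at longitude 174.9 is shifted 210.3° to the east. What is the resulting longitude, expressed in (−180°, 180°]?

Start at +174.9°; shift +210.3° → +385.2°.
+385.2° lies outside (−180°, 180°]; subtract 360° → +25.2°.

+25.2°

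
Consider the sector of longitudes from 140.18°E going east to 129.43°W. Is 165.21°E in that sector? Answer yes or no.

Yes

Band width going east from +140.18° to -129.43°: ((-129.43 − 140.18) mod 360) = 90.39°.
Offset of +165.21° east of the west edge: ((165.21 − 140.18) mod 360) = 25.03°.
25.03° ≤ 90.39° ⇒ inside.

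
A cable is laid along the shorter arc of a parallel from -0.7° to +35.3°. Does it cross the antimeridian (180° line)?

No

Signed shortest Δλ = ((35.3 − -0.7 + 180) mod 360) − 180 = 36.0°.
Going east by 36.0° from -0.7° reaches +35.3° without touching 180°.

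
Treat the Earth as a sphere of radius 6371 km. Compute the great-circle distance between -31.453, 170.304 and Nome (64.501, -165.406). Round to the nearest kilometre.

10878 km

Δλ = -165.406 − 170.304 = -335.710°; wrapped into (−180°, 180°]: 24.290°.
Δφ = 64.501 − -31.453 = 95.954°.
a = sin²(Δφ/2) + cos φ₁ · cos φ₂ · sin²(Δλ/2) = 0.568120.
c = 2·atan2(√a, √(1−a)) = 1.70746 rad → d = 6371·c ≈ 10878.24 km.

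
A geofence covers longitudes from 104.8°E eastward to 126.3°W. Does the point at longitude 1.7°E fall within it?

Band width going east from +104.8° to -126.3°: ((-126.3 − 104.8) mod 360) = 128.9°.
Offset of +1.7° east of the west edge: ((1.7 − 104.8) mod 360) = 256.9°.
256.9° > 128.9° ⇒ outside.

No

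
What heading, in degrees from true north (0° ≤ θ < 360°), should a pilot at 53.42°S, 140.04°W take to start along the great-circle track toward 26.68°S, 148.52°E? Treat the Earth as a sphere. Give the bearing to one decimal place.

267.4°

Δλ = 148.52 − -140.04 = 288.56°; wrapped into (−180°, 180°]: -71.44°.
θ = atan2( sin Δλ · cos φ₂ , cos φ₁ · sin φ₂ − sin φ₁ · cos φ₂ · cos Δλ )
  = atan2(-0.84706, -0.03920) = -92.649° → normalised to [0°, 360°): 267.351°.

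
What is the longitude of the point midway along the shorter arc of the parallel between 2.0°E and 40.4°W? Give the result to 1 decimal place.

Signed shortest Δλ from +2.0° to -40.4° is -42.4°.
Midpoint longitude = +2.0° + (-42.4°)/2 = +2.0° − 21.2° = -19.2°.

19.2°W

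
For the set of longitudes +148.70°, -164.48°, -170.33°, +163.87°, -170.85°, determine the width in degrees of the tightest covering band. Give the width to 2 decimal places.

46.82°

Sort the longitudes: -170.85°, -170.33°, -164.48°, +148.70°, +163.87°.
Eastward gaps between consecutive values (wrapping around): 0.52°, 5.85°, 313.18°, 15.17°, 25.28°.
Largest gap = 313.18° ⇒ minimal covering band is its complement: 360° − 313.18° = 46.82°.
Band runs from +148.70° eastward to -164.48°, crossing the antimeridian.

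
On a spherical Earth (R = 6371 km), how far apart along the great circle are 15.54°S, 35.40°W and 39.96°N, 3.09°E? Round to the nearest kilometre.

7344 km

Δλ = 3.09 − -35.40 = 38.49°.
Δφ = 39.96 − -15.54 = 55.50°.
a = sin²(Δφ/2) + cos φ₁ · cos φ₂ · sin²(Δλ/2) = 0.297026.
c = 2·atan2(√a, √(1−a)) = 1.15278 rad → d = 6371·c ≈ 7344.36 km.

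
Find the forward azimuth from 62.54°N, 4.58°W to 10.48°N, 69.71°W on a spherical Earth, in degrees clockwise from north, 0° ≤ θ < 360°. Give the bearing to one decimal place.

252.4°

Δλ = -69.71 − -4.58 = -65.13°.
θ = atan2( sin Δλ · cos φ₂ , cos φ₁ · sin φ₂ − sin φ₁ · cos φ₂ · cos Δλ )
  = atan2(-0.89213, -0.28308) = -107.604° → normalised to [0°, 360°): 252.396°.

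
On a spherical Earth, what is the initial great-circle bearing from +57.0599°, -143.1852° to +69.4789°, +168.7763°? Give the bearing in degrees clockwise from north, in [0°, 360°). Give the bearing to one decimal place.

Δλ = 168.7763 − -143.1852 = 311.9615°; wrapped into (−180°, 180°]: -48.0385°.
θ = atan2( sin Δλ · cos φ₂ , cos φ₁ · sin φ₂ − sin φ₁ · cos φ₂ · cos Δλ )
  = atan2(-0.26067, 0.31255) = -39.829° → normalised to [0°, 360°): 320.171°.

320.2°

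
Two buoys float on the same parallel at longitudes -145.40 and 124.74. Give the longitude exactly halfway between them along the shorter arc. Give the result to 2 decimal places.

+169.67°

Signed shortest Δλ from -145.40° to +124.74° is -89.86°.
Midpoint longitude = -145.40° + (-89.86°)/2 = -145.40° − 44.93° = -190.33°.
Normalise into (−180°, 180°]: +169.67°.
(The naïve average (-145.40 + +124.74)/2 = -10.33° is on the wrong side of the globe.)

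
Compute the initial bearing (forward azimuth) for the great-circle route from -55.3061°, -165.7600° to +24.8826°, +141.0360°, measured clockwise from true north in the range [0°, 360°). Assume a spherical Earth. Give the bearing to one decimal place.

Δλ = 141.0360 − -165.7600 = 306.7960°; wrapped into (−180°, 180°]: -53.2040°.
θ = atan2( sin Δλ · cos φ₂ , cos φ₁ · sin φ₂ − sin φ₁ · cos φ₂ · cos Δλ )
  = atan2(-0.72644, 0.68625) = -46.629° → normalised to [0°, 360°): 313.371°.

313.4°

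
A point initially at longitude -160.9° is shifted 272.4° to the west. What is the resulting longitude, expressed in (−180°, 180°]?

-73.3°

Start at -160.9°; shift −272.4° → -433.3°.
-433.3° lies outside (−180°, 180°]; add 360° → -73.3°.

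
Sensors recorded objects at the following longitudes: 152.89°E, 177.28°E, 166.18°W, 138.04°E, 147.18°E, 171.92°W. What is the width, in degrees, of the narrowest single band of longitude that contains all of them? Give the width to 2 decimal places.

Sort the longitudes: -171.92°, -166.18°, +138.04°, +147.18°, +152.89°, +177.28°.
Eastward gaps between consecutive values (wrapping around): 5.74°, 304.22°, 9.14°, 5.71°, 24.39°, 10.80°.
Largest gap = 304.22° ⇒ minimal covering band is its complement: 360° − 304.22° = 55.78°.
Band runs from +138.04° eastward to -166.18°, crossing the antimeridian.

55.78°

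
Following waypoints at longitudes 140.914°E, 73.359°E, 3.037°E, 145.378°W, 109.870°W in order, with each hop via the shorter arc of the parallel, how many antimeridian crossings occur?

Leg 1: +140.914° → +73.359°, shortest Δλ = -67.555° (west) — does not cross 180°.
Leg 2: +73.359° → +3.037°, shortest Δλ = -70.322° (west) — does not cross 180°.
Leg 3: +3.037° → -145.378°, shortest Δλ = -148.415° (west) — does not cross 180°.
Leg 4: -145.378° → -109.870°, shortest Δλ = 35.508° (east) — does not cross 180°.
Total crossings: 0.

0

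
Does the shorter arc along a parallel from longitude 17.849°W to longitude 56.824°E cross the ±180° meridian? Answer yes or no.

Signed shortest Δλ = ((56.824 − -17.849 + 180) mod 360) − 180 = 74.673°.
Going east by 74.673° from -17.849° reaches +56.824° without touching 180°.

No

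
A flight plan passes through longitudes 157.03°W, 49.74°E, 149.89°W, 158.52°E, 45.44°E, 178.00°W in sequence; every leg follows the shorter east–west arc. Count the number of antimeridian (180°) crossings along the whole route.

Leg 1: -157.03° → +49.74°, shortest Δλ = -153.23° (west) — crosses 180°.
Leg 2: +49.74° → -149.89°, shortest Δλ = 160.37° (east) — crosses 180°.
Leg 3: -149.89° → +158.52°, shortest Δλ = -51.59° (west) — crosses 180°.
Leg 4: +158.52° → +45.44°, shortest Δλ = -113.08° (west) — does not cross 180°.
Leg 5: +45.44° → -178.00°, shortest Δλ = 136.56° (east) — crosses 180°.
Total crossings: 4.

4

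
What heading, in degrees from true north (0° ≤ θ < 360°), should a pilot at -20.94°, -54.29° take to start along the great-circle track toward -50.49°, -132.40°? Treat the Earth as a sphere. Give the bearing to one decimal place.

Δλ = -132.40 − -54.29 = -78.11°.
θ = atan2( sin Δλ · cos φ₂ , cos φ₁ · sin φ₂ − sin φ₁ · cos φ₂ · cos Δλ )
  = atan2(-0.62256, -0.67371) = -137.260° → normalised to [0°, 360°): 222.740°.

222.7°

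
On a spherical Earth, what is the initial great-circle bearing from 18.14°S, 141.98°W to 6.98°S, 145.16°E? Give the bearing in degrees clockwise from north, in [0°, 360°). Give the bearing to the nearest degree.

269°

Δλ = 145.16 − -141.98 = 287.14°; wrapped into (−180°, 180°]: -72.86°.
θ = atan2( sin Δλ · cos φ₂ , cos φ₁ · sin φ₂ − sin φ₁ · cos φ₂ · cos Δλ )
  = atan2(-0.94851, -0.02441) = -91.474° → normalised to [0°, 360°): 268.526°.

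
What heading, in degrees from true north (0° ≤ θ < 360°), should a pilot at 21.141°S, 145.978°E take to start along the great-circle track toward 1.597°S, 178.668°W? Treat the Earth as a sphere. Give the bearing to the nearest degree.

65°

Δλ = -178.668 − 145.978 = -324.646°; wrapped into (−180°, 180°]: 35.354°.
θ = atan2( sin Δλ · cos φ₂ , cos φ₁ · sin φ₂ − sin φ₁ · cos φ₂ · cos Δλ )
  = atan2(0.57840, 0.26805) = 65.136° → normalised to [0°, 360°): 65.136°.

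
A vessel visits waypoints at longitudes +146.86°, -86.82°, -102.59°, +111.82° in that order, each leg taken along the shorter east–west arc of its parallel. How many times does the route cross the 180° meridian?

2

Leg 1: +146.86° → -86.82°, shortest Δλ = 126.32° (east) — crosses 180°.
Leg 2: -86.82° → -102.59°, shortest Δλ = -15.77° (west) — does not cross 180°.
Leg 3: -102.59° → +111.82°, shortest Δλ = -145.59° (west) — crosses 180°.
Total crossings: 2.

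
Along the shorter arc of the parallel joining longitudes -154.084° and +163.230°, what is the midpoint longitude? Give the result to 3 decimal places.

Signed shortest Δλ from -154.084° to +163.230° is -42.686°.
Midpoint longitude = -154.084° + (-42.686°)/2 = -154.084° − 21.343° = -175.427°.
(The naïve average (-154.084 + +163.230)/2 = 4.573° is on the wrong side of the globe.)

-175.427°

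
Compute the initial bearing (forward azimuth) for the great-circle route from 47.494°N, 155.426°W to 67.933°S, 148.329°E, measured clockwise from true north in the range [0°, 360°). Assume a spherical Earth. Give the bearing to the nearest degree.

Δλ = 148.329 − -155.426 = 303.755°; wrapped into (−180°, 180°]: -56.245°.
θ = atan2( sin Δλ · cos φ₂ , cos φ₁ · sin φ₂ − sin φ₁ · cos φ₂ · cos Δλ )
  = atan2(-0.31236, -0.78006) = -158.178° → normalised to [0°, 360°): 201.822°.

202°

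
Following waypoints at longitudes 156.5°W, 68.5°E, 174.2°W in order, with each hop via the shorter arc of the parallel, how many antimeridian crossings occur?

2

Leg 1: -156.5° → +68.5°, shortest Δλ = -135.0° (west) — crosses 180°.
Leg 2: +68.5° → -174.2°, shortest Δλ = 117.3° (east) — crosses 180°.
Total crossings: 2.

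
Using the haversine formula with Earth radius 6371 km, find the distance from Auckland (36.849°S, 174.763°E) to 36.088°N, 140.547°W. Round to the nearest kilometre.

9328 km

Δλ = -140.547 − 174.763 = -315.310°; wrapped into (−180°, 180°]: 44.690°.
Δφ = 36.088 − -36.849 = 72.937°.
a = sin²(Δφ/2) + cos φ₁ · cos φ₂ · sin²(Δλ/2) = 0.446757.
c = 2·atan2(√a, √(1−a)) = 1.46411 rad → d = 6371·c ≈ 9327.83 km.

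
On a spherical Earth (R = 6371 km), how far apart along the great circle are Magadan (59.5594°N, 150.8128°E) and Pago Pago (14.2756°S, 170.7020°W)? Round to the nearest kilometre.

Δλ = -170.7020 − 150.8128 = -321.5148°; wrapped into (−180°, 180°]: 38.4852°.
Δφ = -14.2756 − 59.5594 = -73.8350°.
a = sin²(Δφ/2) + cos φ₁ · cos φ₂ · sin²(Δλ/2) = 0.414128.
c = 2·atan2(√a, √(1−a)) = 1.39820 rad → d = 6371·c ≈ 8907.91 km.

8908 km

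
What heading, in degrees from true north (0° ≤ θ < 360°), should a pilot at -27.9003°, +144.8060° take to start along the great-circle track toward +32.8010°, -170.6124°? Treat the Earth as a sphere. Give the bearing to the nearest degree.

Δλ = -170.6124 − 144.8060 = -315.4184°; wrapped into (−180°, 180°]: 44.5816°.
θ = atan2( sin Δλ · cos φ₂ , cos φ₁ · sin φ₂ − sin φ₁ · cos φ₂ · cos Δλ )
  = atan2(0.59001, 0.75890) = 37.863° → normalised to [0°, 360°): 37.863°.

38°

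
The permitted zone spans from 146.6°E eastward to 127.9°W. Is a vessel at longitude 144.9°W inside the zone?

Yes

Band width going east from +146.6° to -127.9°: ((-127.9 − 146.6) mod 360) = 85.5°.
Offset of -144.9° east of the west edge: ((-144.9 − 146.6) mod 360) = 68.5°.
68.5° ≤ 85.5° ⇒ inside.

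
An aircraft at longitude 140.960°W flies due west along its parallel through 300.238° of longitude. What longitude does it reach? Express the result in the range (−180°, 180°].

Start at -140.960°; shift −300.238° → -441.198°.
-441.198° lies outside (−180°, 180°]; add 360° → -81.198°.

81.198°W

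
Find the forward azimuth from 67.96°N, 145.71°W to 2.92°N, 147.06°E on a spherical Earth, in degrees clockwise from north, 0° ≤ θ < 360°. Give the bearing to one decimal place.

249.8°

Δλ = 147.06 − -145.71 = 292.77°; wrapped into (−180°, 180°]: -67.23°.
θ = atan2( sin Δλ · cos φ₂ , cos φ₁ · sin φ₂ − sin φ₁ · cos φ₂ · cos Δλ )
  = atan2(-0.92087, -0.33917) = -110.219° → normalised to [0°, 360°): 249.781°.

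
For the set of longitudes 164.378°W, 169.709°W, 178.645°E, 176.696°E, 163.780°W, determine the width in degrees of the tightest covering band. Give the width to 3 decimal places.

Sort the longitudes: -169.709°, -164.378°, -163.780°, +176.696°, +178.645°.
Eastward gaps between consecutive values (wrapping around): 5.331°, 0.598°, 340.476°, 1.949°, 11.646°.
Largest gap = 340.476° ⇒ minimal covering band is its complement: 360° − 340.476° = 19.524°.
Band runs from +176.696° eastward to -163.780°, crossing the antimeridian.

19.524°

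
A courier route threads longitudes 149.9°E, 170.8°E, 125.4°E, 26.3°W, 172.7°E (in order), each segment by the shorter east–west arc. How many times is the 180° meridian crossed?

1

Leg 1: +149.9° → +170.8°, shortest Δλ = 20.9° (east) — does not cross 180°.
Leg 2: +170.8° → +125.4°, shortest Δλ = -45.4° (west) — does not cross 180°.
Leg 3: +125.4° → -26.3°, shortest Δλ = -151.7° (west) — does not cross 180°.
Leg 4: -26.3° → +172.7°, shortest Δλ = -161.0° (west) — crosses 180°.
Total crossings: 1.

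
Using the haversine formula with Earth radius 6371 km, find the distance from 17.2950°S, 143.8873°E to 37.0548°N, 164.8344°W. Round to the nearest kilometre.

8083 km

Δλ = -164.8344 − 143.8873 = -308.7217°; wrapped into (−180°, 180°]: 51.2783°.
Δφ = 37.0548 − -17.2950 = 54.3498°.
a = sin²(Δφ/2) + cos φ₁ · cos φ₂ · sin²(Δλ/2) = 0.351248.
c = 2·atan2(√a, √(1−a)) = 1.26872 rad → d = 6371·c ≈ 8083.01 km.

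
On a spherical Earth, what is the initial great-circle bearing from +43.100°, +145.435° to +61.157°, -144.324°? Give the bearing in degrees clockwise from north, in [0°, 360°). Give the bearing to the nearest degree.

Δλ = -144.324 − 145.435 = -289.759°; wrapped into (−180°, 180°]: 70.241°.
θ = atan2( sin Δλ · cos φ₂ , cos φ₁ · sin φ₂ − sin φ₁ · cos φ₂ · cos Δλ )
  = atan2(0.45401, 0.52815) = 40.683° → normalised to [0°, 360°): 40.683°.

41°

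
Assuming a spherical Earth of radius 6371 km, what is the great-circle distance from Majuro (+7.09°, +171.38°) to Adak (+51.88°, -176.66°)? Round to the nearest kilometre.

Δλ = -176.66 − 171.38 = -348.04°; wrapped into (−180°, 180°]: 11.96°.
Δφ = 51.88 − 7.09 = 44.79°.
a = sin²(Δφ/2) + cos φ₁ · cos φ₂ · sin²(Δλ/2) = 0.151802.
c = 2·atan2(√a, √(1−a)) = 0.80043 rad → d = 6371·c ≈ 5099.56 km.

5100 km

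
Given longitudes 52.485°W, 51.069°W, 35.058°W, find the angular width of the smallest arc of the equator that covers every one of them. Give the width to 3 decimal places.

17.427°

Sort the longitudes: -52.485°, -51.069°, -35.058°.
Eastward gaps between consecutive values (wrapping around): 1.416°, 16.011°, 342.573°.
Largest gap = 342.573° ⇒ minimal covering band is its complement: 360° − 342.573° = 17.427°.
Band runs from -52.485° eastward to -35.058°.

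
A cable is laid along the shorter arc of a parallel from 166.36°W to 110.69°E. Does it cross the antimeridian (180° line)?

Yes

Naïve |110.69 − -166.36| = 277.05° > 180°, so the shorter arc goes the other way round — across 180°.
Signed shortest Δλ = ((110.69 − -166.36 + 180) mod 360) − 180 = -82.95°.
Going west by 82.95° from -166.36° passes through 180° before reaching +110.69°.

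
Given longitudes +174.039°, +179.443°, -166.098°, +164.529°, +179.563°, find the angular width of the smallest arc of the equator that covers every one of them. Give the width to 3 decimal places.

Sort the longitudes: -166.098°, +164.529°, +174.039°, +179.443°, +179.563°.
Eastward gaps between consecutive values (wrapping around): 330.627°, 9.510°, 5.404°, 0.120°, 14.339°.
Largest gap = 330.627° ⇒ minimal covering band is its complement: 360° − 330.627° = 29.373°.
Band runs from +164.529° eastward to -166.098°, crossing the antimeridian.

29.373°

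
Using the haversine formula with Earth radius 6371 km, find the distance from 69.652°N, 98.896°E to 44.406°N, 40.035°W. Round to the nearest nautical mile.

3725 nmi

Δλ = -40.035 − 98.896 = -138.931°.
Δφ = 44.406 − 69.652 = -25.246°.
a = sin²(Δφ/2) + cos φ₁ · cos φ₂ · sin²(Δλ/2) = 0.265605.
c = 2·atan2(√a, √(1−a)) = 1.08288 rad → d = 6371·c ≈ 6899.00 km ≈ 3725.16 nmi.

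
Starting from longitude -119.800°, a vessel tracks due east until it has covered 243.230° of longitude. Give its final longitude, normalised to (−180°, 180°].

Start at -119.800°; shift +243.230° → +123.430°.
+123.430° already lies in (−180°, 180°].

+123.430°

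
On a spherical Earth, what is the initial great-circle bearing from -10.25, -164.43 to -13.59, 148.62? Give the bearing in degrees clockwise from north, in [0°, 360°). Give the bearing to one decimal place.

Δλ = 148.62 − -164.43 = 313.05°; wrapped into (−180°, 180°]: -46.95°.
θ = atan2( sin Δλ · cos φ₂ , cos φ₁ · sin φ₂ − sin φ₁ · cos φ₂ · cos Δλ )
  = atan2(-0.71030, -0.11315) = -99.051° → normalised to [0°, 360°): 260.949°.

260.9°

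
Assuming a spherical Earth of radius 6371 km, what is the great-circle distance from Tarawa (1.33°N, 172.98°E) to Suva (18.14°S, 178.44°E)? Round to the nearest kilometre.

Δλ = 178.44 − 172.98 = 5.46°.
Δφ = -18.14 − 1.33 = -19.47°.
a = sin²(Δφ/2) + cos φ₁ · cos φ₂ · sin²(Δλ/2) = 0.030747.
c = 2·atan2(√a, √(1−a)) = 0.35252 rad → d = 6371·c ≈ 2245.90 km.

2246 km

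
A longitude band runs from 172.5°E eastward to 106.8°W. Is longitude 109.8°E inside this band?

No

Band width going east from +172.5° to -106.8°: ((-106.8 − 172.5) mod 360) = 80.7°.
Offset of +109.8° east of the west edge: ((109.8 − 172.5) mod 360) = 297.3°.
297.3° > 80.7° ⇒ outside.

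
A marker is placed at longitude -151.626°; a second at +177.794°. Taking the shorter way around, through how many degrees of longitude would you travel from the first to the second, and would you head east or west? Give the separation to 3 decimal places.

30.580° west

Raw difference: 177.794 − -151.626 = 329.42°.
Normalise into (−180°, 180°]: 329.42° − 360° = -30.58°.
Negative ⇒ the second point lies to the west; separation 30.580°.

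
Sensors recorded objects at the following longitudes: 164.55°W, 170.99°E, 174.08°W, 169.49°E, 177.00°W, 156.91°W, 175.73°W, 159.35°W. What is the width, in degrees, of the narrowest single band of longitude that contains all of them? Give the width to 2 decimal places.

Sort the longitudes: -177.00°, -175.73°, -174.08°, -164.55°, -159.35°, -156.91°, +169.49°, +170.99°.
Eastward gaps between consecutive values (wrapping around): 1.27°, 1.65°, 9.53°, 5.20°, 2.44°, 326.40°, 1.50°, 12.01°.
Largest gap = 326.40° ⇒ minimal covering band is its complement: 360° − 326.40° = 33.60°.
Band runs from +169.49° eastward to -156.91°, crossing the antimeridian.

33.60°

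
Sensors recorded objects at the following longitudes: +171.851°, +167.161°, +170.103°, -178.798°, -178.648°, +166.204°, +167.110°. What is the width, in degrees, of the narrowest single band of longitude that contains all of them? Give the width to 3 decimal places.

15.148°

Sort the longitudes: -178.798°, -178.648°, +166.204°, +167.110°, +167.161°, +170.103°, +171.851°.
Eastward gaps between consecutive values (wrapping around): 0.150°, 344.852°, 0.906°, 0.051°, 2.942°, 1.748°, 9.351°.
Largest gap = 344.852° ⇒ minimal covering band is its complement: 360° − 344.852° = 15.148°.
Band runs from +166.204° eastward to -178.648°, crossing the antimeridian.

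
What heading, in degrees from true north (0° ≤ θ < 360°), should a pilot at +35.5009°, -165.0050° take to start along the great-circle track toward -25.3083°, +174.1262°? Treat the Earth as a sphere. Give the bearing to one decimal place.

Δλ = 174.1262 − -165.0050 = 339.1312°; wrapped into (−180°, 180°]: -20.8688°.
θ = atan2( sin Δλ · cos φ₂ , cos φ₁ · sin φ₂ − sin φ₁ · cos φ₂ · cos Δλ )
  = atan2(-0.32204, -0.83856) = -158.991° → normalised to [0°, 360°): 201.009°.

201.0°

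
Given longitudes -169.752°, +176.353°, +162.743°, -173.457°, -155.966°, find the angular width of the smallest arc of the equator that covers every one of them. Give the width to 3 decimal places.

Sort the longitudes: -173.457°, -169.752°, -155.966°, +162.743°, +176.353°.
Eastward gaps between consecutive values (wrapping around): 3.705°, 13.786°, 318.709°, 13.610°, 10.190°.
Largest gap = 318.709° ⇒ minimal covering band is its complement: 360° − 318.709° = 41.291°.
Band runs from +162.743° eastward to -155.966°, crossing the antimeridian.

41.291°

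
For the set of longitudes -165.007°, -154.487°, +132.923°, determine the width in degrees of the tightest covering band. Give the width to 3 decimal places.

72.590°

Sort the longitudes: -165.007°, -154.487°, +132.923°.
Eastward gaps between consecutive values (wrapping around): 10.520°, 287.410°, 62.070°.
Largest gap = 287.410° ⇒ minimal covering band is its complement: 360° − 287.410° = 72.590°.
Band runs from +132.923° eastward to -154.487°, crossing the antimeridian.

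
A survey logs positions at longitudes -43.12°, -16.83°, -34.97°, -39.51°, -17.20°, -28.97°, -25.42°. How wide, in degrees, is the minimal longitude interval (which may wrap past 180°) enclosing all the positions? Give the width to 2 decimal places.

26.29°

Sort the longitudes: -43.12°, -39.51°, -34.97°, -28.97°, -25.42°, -17.20°, -16.83°.
Eastward gaps between consecutive values (wrapping around): 3.61°, 4.54°, 6.00°, 3.55°, 8.22°, 0.37°, 333.71°.
Largest gap = 333.71° ⇒ minimal covering band is its complement: 360° − 333.71° = 26.29°.
Band runs from -43.12° eastward to -16.83°.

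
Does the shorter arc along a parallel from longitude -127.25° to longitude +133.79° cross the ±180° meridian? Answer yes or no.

Yes

Naïve |133.79 − -127.25| = 261.04° > 180°, so the shorter arc goes the other way round — across 180°.
Signed shortest Δλ = ((133.79 − -127.25 + 180) mod 360) − 180 = -98.96°.
Going west by 98.96° from -127.25° passes through 180° before reaching +133.79°.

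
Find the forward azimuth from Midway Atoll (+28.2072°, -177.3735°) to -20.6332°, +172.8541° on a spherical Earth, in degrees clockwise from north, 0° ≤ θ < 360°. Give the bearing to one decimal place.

Δλ = 172.8541 − -177.3735 = 350.2276°; wrapped into (−180°, 180°]: -9.7724°.
θ = atan2( sin Δλ · cos φ₂ , cos φ₁ · sin φ₂ − sin φ₁ · cos φ₂ · cos Δλ )
  = atan2(-0.15885, -0.74646) = -167.987° → normalised to [0°, 360°): 192.013°.

192.0°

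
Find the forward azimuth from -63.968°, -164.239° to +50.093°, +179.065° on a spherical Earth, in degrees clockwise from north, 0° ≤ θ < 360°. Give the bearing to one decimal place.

348.3°

Δλ = 179.065 − -164.239 = 343.304°; wrapped into (−180°, 180°]: -16.696°.
θ = atan2( sin Δλ · cos φ₂ , cos φ₁ · sin φ₂ − sin φ₁ · cos φ₂ · cos Δλ )
  = atan2(-0.18431, 0.88881) = -11.715° → normalised to [0°, 360°): 348.285°.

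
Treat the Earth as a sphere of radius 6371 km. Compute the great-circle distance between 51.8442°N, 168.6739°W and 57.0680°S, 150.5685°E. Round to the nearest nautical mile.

Δλ = 150.5685 − -168.6739 = 319.2424°; wrapped into (−180°, 180°]: -40.7576°.
Δφ = -57.0680 − 51.8442 = -108.9122°.
a = sin²(Δφ/2) + cos φ₁ · cos φ₂ · sin²(Δλ/2) = 0.702787.
c = 2·atan2(√a, √(1−a)) = 1.98840 rad → d = 6371·c ≈ 12668.11 km ≈ 6840.23 nmi.

6840 nmi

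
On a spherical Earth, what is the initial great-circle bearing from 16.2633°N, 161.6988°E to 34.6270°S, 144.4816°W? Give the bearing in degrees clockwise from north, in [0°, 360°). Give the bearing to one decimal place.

Δλ = -144.4816 − 161.6988 = -306.1804°; wrapped into (−180°, 180°]: 53.8196°.
θ = atan2( sin Δλ · cos φ₂ , cos φ₁ · sin φ₂ − sin φ₁ · cos φ₂ · cos Δλ )
  = atan2(0.66419, -0.68153) = 135.738° → normalised to [0°, 360°): 135.738°.

135.7°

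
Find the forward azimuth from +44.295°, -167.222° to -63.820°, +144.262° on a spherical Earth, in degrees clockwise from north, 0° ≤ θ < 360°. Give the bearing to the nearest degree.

Δλ = 144.262 − -167.222 = 311.484°; wrapped into (−180°, 180°]: -48.516°.
θ = atan2( sin Δλ · cos φ₂ , cos φ₁ · sin φ₂ − sin φ₁ · cos φ₂ · cos Δλ )
  = atan2(-0.33052, -0.84642) = -158.670° → normalised to [0°, 360°): 201.330°.

201°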